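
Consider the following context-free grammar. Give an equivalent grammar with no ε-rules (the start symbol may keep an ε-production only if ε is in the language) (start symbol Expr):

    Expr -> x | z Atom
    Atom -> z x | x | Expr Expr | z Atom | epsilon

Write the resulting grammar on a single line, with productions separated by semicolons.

Nullable nonterminals: {Atom}.
ε ∉ L(G), so no ε-production is kept.
Add the nullable-subset variants: Expr → z Atom gives z Atom | z. Atom → z Atom gives z Atom | z.

Expr -> x | z Atom | z; Atom -> z x | x | Expr Expr | z Atom | z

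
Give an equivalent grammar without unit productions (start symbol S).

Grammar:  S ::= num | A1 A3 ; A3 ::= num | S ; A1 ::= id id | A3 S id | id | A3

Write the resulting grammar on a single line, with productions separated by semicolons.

Unit pairs: A1 ⇒* {A3, S}; A3 ⇒* {S}.
For each unit pair (A, B), copy every non-unit production of B to A, then drop all unit productions.

S ::= num | A1 A3; A3 ::= num | A1 A3; A1 ::= id id | A3 S id | id | num | A1 A3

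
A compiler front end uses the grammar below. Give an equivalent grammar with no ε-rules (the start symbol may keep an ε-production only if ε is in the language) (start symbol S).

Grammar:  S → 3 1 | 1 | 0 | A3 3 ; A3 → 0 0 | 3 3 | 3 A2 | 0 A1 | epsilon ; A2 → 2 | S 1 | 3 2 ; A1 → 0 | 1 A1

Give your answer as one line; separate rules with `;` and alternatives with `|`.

S → 3 1 | 1 | 0 | A3 3 | 3; A3 → 0 0 | 3 3 | 3 A2 | 0 A1; A2 → 2 | S 1 | 3 2; A1 → 0 | 1 A1

Nullable nonterminals: {A3}.
ε ∉ L(G), so no ε-production is kept.
For each production, add variants omitting each subset of nullable occurrences: S → A3 3 gives A3 3 | 3.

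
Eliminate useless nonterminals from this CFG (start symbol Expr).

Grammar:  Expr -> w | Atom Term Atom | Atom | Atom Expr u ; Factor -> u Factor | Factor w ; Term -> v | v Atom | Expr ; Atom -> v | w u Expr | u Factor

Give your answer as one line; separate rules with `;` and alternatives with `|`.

Generating nonterminals: {Atom, Expr, Term}.
Reachable from Expr after that: {Atom, Expr, Term}.
Removed useless symbols: {Factor} and every production mentioning them.

Expr -> w | Atom Term Atom | Atom | Atom Expr u; Term -> v | v Atom | Expr; Atom -> v | w u Expr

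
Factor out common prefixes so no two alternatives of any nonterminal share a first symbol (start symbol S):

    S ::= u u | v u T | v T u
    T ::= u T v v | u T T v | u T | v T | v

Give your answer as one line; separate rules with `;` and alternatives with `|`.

S has alternatives sharing prefix 'v': factor to S → v S' with S' → u T | T u.
T has alternatives sharing prefix 'u T': factor to T → u T T' with T' → v v | T v | ε.
T has alternatives sharing prefix 'v': factor to T → v T'' with T'' → T | ε.

S ::= u u | v S'; T ::= u T T' | v T''; S' ::= u T | T u; T' ::= v v | T v | eps; T'' ::= T | eps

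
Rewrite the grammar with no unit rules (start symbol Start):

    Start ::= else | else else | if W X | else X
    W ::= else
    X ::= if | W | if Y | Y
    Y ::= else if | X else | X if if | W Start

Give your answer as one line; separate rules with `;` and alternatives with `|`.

Start ::= else | else else | if W X | else X; W ::= else; X ::= else if | X else | X if if | W Start | if | if Y | else; Y ::= else if | X else | X if if | W Start

Unit pairs: X ⇒* {W, Y}.
Replace each nonterminal's rules with the union of the non-unit rules of every nonterminal it unit-derives.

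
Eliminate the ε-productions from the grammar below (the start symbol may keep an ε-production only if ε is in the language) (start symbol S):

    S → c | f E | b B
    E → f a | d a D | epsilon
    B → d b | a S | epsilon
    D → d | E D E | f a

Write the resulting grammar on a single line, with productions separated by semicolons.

The nullable symbols are {B, E}.
ε ∉ L(G), so no ε-production is kept.
Expand every rule over subsets of its nullable positions: S → f E gives f E | f. S → b B gives b B | b. D → E D E gives E D E | E D | D E.

S → c | f E | f | b B | b; E → f a | d a D; B → d b | a S; D → d | E D E | E D | D E | f a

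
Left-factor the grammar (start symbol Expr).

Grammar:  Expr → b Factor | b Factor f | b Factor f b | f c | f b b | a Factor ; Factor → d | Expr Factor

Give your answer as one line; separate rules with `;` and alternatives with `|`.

Expr → a Factor | b Factor Expr1 | f Expr2; Factor → d | Expr Factor; Expr1 → ε | f Expr11; Expr2 → c | b b; Expr11 → ε | b

Expr has alternatives sharing prefix 'b Factor': factor to Expr → b Factor Expr1 with Expr1 → ε | f | f b.
Expr has alternatives sharing prefix 'f': factor to Expr → f Expr2 with Expr2 → c | b b.
Expr1 has alternatives sharing prefix 'f': factor to Expr1 → f Expr11 with Expr11 → ε | b.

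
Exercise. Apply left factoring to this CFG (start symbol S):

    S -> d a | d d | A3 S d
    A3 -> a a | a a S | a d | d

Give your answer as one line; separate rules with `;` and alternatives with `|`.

S -> A3 S d | d S'; A3 -> d | a A3'; S' -> a | d; A3' -> d | a A3''; A3'' -> ε | S

S has alternatives sharing prefix 'd': factor to S → d S' with S' → a | d.
A3 has alternatives sharing prefix 'a': factor to A3 → a A3' with A3' → a | a S | d.
A3' has alternatives sharing prefix 'a': factor to A3' → a A3'' with A3'' → ε | S.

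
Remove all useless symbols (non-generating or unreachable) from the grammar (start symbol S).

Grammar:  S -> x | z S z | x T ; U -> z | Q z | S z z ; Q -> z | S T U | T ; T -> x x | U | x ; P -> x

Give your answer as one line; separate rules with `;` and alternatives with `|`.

Generating nonterminals: {P, Q, S, T, U}.
Reachable from S after that: {Q, S, T, U}.
Removed useless symbols: {P} and every production mentioning them.

S -> x | z S z | x T; U -> z | Q z | S z z; Q -> z | S T U | T; T -> x x | U | x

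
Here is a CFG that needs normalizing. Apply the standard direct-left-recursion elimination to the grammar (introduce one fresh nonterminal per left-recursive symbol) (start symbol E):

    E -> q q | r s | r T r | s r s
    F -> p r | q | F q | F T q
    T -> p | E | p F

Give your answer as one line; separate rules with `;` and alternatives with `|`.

E -> q q | r s | r T r | s r s; F -> p r F' | q F'; T -> p | E | p F; F' -> q F' | T q F' | epsilon

Left recursion appears on F.
For F: α = {q, T q}, β = {p r, q}. Rewrite as F → β F' and F' → α F' | ε.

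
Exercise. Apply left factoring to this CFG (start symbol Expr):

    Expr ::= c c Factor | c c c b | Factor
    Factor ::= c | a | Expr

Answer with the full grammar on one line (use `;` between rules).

Expr ::= Factor | c c Expr1; Factor ::= c | a | Expr; Expr1 ::= Factor | c b

Expr has alternatives sharing prefix 'c c': factor to Expr → c c Expr1 with Expr1 → Factor | c b.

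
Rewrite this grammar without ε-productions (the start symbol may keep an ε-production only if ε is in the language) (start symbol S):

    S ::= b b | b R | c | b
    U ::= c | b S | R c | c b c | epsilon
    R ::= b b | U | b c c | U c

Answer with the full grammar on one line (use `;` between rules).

S ::= b b | b R | b | c; U ::= c | b S | R c | c b c; R ::= b b | U | b c c | U c | c

Nullable nonterminals: {R, U}.
ε ∉ L(G), so no ε-production is kept.
For each production, add variants omitting each subset of nullable occurrences: S → b R gives b R | b. R → U c gives U c | c.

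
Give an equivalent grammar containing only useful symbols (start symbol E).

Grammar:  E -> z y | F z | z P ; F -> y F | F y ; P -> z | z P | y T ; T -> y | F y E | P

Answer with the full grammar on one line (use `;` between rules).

E -> z y | z P; P -> z | z P | y T; T -> y | P

Generating nonterminals: {E, P, T}.
Reachable from E after that: {E, P, T}.
Removed useless symbols: {F} and every production mentioning them.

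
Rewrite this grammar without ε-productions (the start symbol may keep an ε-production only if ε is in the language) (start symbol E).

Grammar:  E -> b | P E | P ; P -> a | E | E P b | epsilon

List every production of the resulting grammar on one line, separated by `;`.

E -> b | P E | P | ε; P -> a | E | E P b | E b | P b | b

The nullable symbols are {E, P}.
ε ∈ L(G) since E is nullable, so keep E → ε.
For each production, add variants omitting each subset of nullable occurrences: E → P E gives P E | P. P → E P b gives E P b | E b | P b | b.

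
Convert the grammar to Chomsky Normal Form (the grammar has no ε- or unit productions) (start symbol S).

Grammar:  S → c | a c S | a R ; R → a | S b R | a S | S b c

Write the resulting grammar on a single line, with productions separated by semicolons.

S → c | X1 Y1 | X1 R; R → a | S Y2 | X1 S | S Y3; X1 → a; X2 → c; X3 → b; Y1 → X2 S; Y2 → X3 R; Y3 → X3 X2

Introduce a nonterminal for each terminal appearing in a rule of length ≥ 2: X1 → a, X2 → c, X3 → b.
Binarize each right-hand side of length ≥ 3 by chaining fresh nonterminals (Y1, Y2, …): affected rules were S → X1 X2 S; R → S X3 R; R → S X3 X2.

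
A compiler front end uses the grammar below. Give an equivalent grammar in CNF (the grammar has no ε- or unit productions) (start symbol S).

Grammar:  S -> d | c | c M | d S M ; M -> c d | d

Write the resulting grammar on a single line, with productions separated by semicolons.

Introduce a nonterminal for each terminal appearing in a rule of length ≥ 2: X1 → c, X2 → d.
Binarize each right-hand side of length ≥ 3 by chaining fresh nonterminals (Y1, Y2, …): affected rules were S → X2 S M.

S -> d | c | X1 M | X2 Y1; M -> X1 X2 | d; X1 -> c; X2 -> d; Y1 -> S M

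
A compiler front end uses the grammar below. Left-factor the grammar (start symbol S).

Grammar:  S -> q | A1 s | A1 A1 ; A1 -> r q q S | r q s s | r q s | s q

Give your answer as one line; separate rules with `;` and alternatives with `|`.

S -> q | A1 S'; A1 -> s q | r q A1'; S' -> s | A1; A1' -> q S | s A1''; A1'' -> s | ε

S has alternatives sharing prefix 'A1': factor to S → A1 S' with S' → s | A1.
A1 has alternatives sharing prefix 'r q': factor to A1 → r q A1' with A1' → q S | s s | s.
A1' has alternatives sharing prefix 's': factor to A1' → s A1'' with A1'' → s | ε.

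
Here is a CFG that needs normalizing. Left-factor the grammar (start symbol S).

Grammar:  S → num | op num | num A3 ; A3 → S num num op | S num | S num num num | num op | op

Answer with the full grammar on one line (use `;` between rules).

S has alternatives sharing prefix 'num': factor to S → num S' with S' → ε | A3.
A3 has alternatives sharing prefix 'S num': factor to A3 → S num A3' with A3' → num op | ε | num num.
A3' has alternatives sharing prefix 'num': factor to A3' → num A3'' with A3'' → op | num.

S → op num | num S'; A3 → num op | op | S num A3'; S' → ε | A3; A3' → ε | num A3''; A3'' → op | num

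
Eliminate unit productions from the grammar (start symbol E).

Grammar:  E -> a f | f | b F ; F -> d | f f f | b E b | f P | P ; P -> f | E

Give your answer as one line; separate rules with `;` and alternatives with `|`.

Unit pairs: F ⇒* {E, P}; P ⇒* {E}.
Replace each nonterminal's rules with the union of the non-unit rules of every nonterminal it unit-derives.

E -> a f | f | b F; F -> a f | f | b F | d | f f f | b E b | f P; P -> a f | f | b F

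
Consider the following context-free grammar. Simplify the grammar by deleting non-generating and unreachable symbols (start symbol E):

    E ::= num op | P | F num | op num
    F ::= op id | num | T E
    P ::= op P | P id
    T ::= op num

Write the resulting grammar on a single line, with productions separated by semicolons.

Generating nonterminals: {E, F, T}.
Reachable from E after that: {E, F, T}.
Removed useless symbols: {P} and every production mentioning them.

E ::= num op | F num | op num; F ::= op id | num | T E; T ::= op num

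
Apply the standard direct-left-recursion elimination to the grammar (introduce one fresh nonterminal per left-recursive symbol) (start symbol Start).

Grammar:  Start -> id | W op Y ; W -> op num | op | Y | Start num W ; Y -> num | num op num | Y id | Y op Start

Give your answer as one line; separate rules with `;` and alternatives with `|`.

Start -> id | W op Y; W -> op num | op | Y | Start num W; Y -> num Y1 | num op num Y1; Y1 -> id Y1 | op Start Y1 | ε

Left recursion appears on Y.
For Y: α = {id, op Start}, β = {num, num op num}. Rewrite as Y → β Y1 and Y1 → α Y1 | ε.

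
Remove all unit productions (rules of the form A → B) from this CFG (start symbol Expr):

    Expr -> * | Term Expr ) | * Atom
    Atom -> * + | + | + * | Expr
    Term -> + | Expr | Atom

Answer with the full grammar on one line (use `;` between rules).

Expr -> * | Term Expr ) | * Atom; Atom -> * + | + | + * | * | Term Expr ) | * Atom; Term -> + | * + | + * | * | Term Expr ) | * Atom

Unit pairs: Atom ⇒* {Expr}; Term ⇒* {Atom, Expr}.
Replace each nonterminal's rules with the union of the non-unit rules of every nonterminal it unit-derives.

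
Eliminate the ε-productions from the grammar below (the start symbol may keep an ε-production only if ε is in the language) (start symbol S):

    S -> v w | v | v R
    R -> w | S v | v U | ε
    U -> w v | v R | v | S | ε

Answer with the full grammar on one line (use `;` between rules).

S -> v w | v | v R; R -> w | S v | v U | v; U -> w v | v R | v | S

Nullable set = {R, U}.
ε ∉ L(G), so no ε-production is kept.
Add the nullable-subset variants: R → v U gives v U | v. U → v R gives v R | v.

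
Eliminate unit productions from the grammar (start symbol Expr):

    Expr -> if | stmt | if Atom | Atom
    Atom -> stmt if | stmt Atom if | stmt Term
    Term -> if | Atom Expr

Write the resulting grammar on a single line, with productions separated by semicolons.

Expr -> stmt if | stmt Atom if | stmt Term | if | stmt | if Atom; Atom -> stmt if | stmt Atom if | stmt Term; Term -> if | Atom Expr

Unit pairs: Expr ⇒* {Atom}.
For each unit pair (A, B), copy every non-unit production of B to A, then drop all unit productions.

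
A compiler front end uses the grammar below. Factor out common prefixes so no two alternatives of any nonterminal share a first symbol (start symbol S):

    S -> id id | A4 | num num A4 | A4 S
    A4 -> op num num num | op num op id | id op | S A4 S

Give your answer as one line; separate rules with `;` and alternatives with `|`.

S has alternatives sharing prefix 'A4': factor to S → A4 S' with S' → ε | S.
A4 has alternatives sharing prefix 'op num': factor to A4 → op num A4' with A4' → num num | op id.

S -> id id | num num A4 | A4 S'; A4 -> id op | S A4 S | op num A4'; S' -> ε | S; A4' -> num num | op id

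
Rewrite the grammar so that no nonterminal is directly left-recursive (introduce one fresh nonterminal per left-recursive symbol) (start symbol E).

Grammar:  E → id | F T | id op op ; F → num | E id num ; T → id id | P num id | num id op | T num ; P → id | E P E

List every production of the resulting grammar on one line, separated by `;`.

E → id | F T | id op op; F → num | E id num; T → id id T' | P num id T' | num id op T'; P → id | E P E; T' → num T' | ε

T is directly left-recursive.
For T: α = {num}, β = {id id, P num id, num id op}. Rewrite as T → β T' and T' → α T' | ε.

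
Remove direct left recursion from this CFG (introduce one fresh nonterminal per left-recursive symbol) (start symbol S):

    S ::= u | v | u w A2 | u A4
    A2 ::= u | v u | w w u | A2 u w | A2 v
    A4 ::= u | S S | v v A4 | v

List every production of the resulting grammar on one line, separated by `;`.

S ::= u | v | u w A2 | u A4; A2 ::= u A2' | v u A2' | w w u A2'; A4 ::= u | S S | v v A4 | v; A2' ::= u w A2' | v A2' | ε

A2 is directly left-recursive.
For A2: α = {u w, v}, β = {u, v u, w w u}. Rewrite as A2 → β A2' and A2' → α A2' | ε.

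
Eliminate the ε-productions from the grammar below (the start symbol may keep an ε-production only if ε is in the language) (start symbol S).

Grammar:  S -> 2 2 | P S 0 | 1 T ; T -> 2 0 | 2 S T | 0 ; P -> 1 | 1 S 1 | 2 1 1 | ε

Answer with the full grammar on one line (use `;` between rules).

S -> 2 2 | P S 0 | S 0 | 1 T; T -> 2 0 | 2 S T | 0; P -> 1 | 1 S 1 | 2 1 1

The nullable symbols are {P}.
ε ∉ L(G), so no ε-production is kept.
Add the nullable-subset variants: S → P S 0 gives P S 0 | S 0.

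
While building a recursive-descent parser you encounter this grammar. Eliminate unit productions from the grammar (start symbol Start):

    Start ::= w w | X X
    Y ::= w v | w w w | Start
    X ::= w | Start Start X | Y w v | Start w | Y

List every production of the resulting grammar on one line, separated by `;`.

Start ::= w w | X X; Y ::= w w | X X | w v | w w w; X ::= w w | X X | w | Start Start X | Y w v | Start w | w v | w w w

Unit pairs: X ⇒* {Start, Y}; Y ⇒* {Start}.
For every A with A ⇒* B via unit rules, add B's non-unit alternatives to A; then delete every rule of the form X → Y.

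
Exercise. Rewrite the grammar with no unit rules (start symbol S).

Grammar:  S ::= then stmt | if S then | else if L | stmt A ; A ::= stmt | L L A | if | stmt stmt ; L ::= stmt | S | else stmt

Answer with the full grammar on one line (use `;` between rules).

S ::= then stmt | if S then | else if L | stmt A; A ::= stmt | L L A | if | stmt stmt; L ::= stmt | else stmt | then stmt | if S then | else if L | stmt A

Unit pairs: L ⇒* {S}.
For each unit pair (A, B), copy every non-unit production of B to A, then drop all unit productions.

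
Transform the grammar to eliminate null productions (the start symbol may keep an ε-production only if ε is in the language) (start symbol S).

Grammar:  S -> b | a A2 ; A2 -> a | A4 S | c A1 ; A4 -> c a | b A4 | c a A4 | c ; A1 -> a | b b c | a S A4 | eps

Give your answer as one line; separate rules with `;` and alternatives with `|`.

Nullable nonterminals: {A1}.
ε ∉ L(G), so no ε-production is kept.
Add the nullable-subset variants: A2 → c A1 gives c A1 | c.

S -> b | a A2; A2 -> a | A4 S | c A1 | c; A4 -> c a | b A4 | c a A4 | c; A1 -> a | b b c | a S A4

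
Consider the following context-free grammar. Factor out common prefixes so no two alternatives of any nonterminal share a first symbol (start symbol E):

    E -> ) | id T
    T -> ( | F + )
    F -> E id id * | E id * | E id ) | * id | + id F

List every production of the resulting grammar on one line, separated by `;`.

F has alternatives sharing prefix 'E id': factor to F → E id F' with F' → id * | * | ).

E -> ) | id T; T -> ( | F + ); F -> * id | + id F | E id F'; F' -> id * | * | )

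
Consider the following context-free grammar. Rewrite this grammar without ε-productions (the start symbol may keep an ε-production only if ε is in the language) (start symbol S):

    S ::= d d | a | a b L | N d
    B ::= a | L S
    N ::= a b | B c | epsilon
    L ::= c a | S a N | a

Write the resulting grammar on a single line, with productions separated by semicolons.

The nullable symbols are {N}.
ε ∉ L(G), so no ε-production is kept.
Add the nullable-subset variants: S → N d gives N d | d. L → S a N gives S a N | S a.

S ::= d d | a | a b L | N d | d; B ::= a | L S; N ::= a b | B c; L ::= c a | S a N | S a | a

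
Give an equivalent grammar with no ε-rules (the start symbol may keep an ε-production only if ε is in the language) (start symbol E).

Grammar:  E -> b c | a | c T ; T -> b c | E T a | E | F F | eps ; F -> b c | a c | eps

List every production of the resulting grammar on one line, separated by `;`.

Nullable nonterminals: {F, T}.
ε ∉ L(G), so no ε-production is kept.
Add the nullable-subset variants: E → c T gives c T | c. T → E T a gives E T a | E a. T → F F gives F F | F.

E -> b c | a | c T | c; T -> b c | E T a | E a | E | F F | F; F -> b c | a c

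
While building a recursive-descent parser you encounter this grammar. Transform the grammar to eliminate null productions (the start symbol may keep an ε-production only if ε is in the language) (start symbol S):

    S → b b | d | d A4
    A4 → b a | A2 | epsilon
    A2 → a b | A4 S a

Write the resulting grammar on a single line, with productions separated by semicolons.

The nullable symbols are {A4}.
ε ∉ L(G), so no ε-production is kept.
Expand every rule over subsets of its nullable positions: A2 → A4 S a gives A4 S a | S a.

S → b b | d | d A4; A4 → b a | A2; A2 → a b | A4 S a | S a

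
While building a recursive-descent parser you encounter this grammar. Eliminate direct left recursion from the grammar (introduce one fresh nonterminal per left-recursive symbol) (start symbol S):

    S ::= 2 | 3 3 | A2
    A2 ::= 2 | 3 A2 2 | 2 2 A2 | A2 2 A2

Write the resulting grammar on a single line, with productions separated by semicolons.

S ::= 2 | 3 3 | A2; A2 ::= 2 A2' | 3 A2 2 A2' | 2 2 A2 A2'; A2' ::= 2 A2 A2' | ε

Directly left-recursive nonterminal: A2.
For A2: α = {2 A2}, β = {2, 3 A2 2, 2 2 A2}. Rewrite as A2 → β A2' and A2' → α A2' | ε.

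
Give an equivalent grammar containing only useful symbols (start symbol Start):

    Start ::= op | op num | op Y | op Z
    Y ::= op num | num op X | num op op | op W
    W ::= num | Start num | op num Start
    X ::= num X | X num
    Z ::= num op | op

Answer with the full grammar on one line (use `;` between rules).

Generating nonterminals: {Start, W, Y, Z}.
Reachable from Start after that: {Start, W, Y, Z}.
Removed useless symbols: {X} and every production mentioning them.

Start ::= op | op num | op Y | op Z; Y ::= op num | num op op | op W; W ::= num | Start num | op num Start; Z ::= num op | op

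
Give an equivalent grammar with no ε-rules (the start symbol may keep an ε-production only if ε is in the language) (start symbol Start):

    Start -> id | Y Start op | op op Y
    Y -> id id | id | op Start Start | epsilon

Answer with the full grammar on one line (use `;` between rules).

Nullable set = {Y}.
ε ∉ L(G), so no ε-production is kept.
Expand every rule over subsets of its nullable positions: Start → Y Start op gives Y Start op | Start op. Start → op op Y gives op op Y | op op.

Start -> id | Y Start op | Start op | op op Y | op op; Y -> id id | id | op Start Start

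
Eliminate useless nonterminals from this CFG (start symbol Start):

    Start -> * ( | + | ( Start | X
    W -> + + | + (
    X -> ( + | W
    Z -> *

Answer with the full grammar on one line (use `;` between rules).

Generating nonterminals: {Start, W, X, Z}.
Reachable from Start after that: {Start, W, X}.
Removed useless symbols: {Z} and every production mentioning them.

Start -> * ( | + | ( Start | X; W -> + + | + (; X -> ( + | W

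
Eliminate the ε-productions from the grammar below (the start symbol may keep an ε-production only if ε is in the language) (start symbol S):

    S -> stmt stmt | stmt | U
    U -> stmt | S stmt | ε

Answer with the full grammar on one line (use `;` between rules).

S -> stmt stmt | stmt | U | ε; U -> stmt | S stmt

Nullable set = {S, U}.
ε ∈ L(G) since S is nullable, so keep S → ε.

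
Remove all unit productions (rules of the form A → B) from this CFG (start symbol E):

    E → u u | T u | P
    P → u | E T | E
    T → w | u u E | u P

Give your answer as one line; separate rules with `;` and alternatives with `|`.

Unit pairs: E ⇒* {P}; P ⇒* {E}.
For each unit pair (A, B), copy every non-unit production of B to A, then drop all unit productions.

E → u u | T u | u | E T; P → u u | T u | u | E T; T → w | u u E | u P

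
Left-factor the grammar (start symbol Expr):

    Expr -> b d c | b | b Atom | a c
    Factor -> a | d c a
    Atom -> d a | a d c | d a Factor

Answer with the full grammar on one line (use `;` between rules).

Expr has alternatives sharing prefix 'b': factor to Expr → b Expr1 with Expr1 → d c | ε | Atom.
Atom has alternatives sharing prefix 'd a': factor to Atom → d a Atom1 with Atom1 → ε | Factor.

Expr -> a c | b Expr1; Factor -> a | d c a; Atom -> a d c | d a Atom1; Expr1 -> d c | eps | Atom; Atom1 -> eps | Factor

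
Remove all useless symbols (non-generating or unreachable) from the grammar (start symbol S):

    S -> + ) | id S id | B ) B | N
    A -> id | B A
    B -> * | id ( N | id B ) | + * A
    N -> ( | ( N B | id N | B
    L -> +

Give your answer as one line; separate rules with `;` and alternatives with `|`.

S -> + ) | id S id | B ) B | N; A -> id | B A; B -> * | id ( N | id B ) | + * A; N -> ( | ( N B | id N | B

Generating nonterminals: {A, B, L, N, S}.
Reachable from S after that: {A, B, N, S}.
Removed useless symbols: {L} and every production mentioning them.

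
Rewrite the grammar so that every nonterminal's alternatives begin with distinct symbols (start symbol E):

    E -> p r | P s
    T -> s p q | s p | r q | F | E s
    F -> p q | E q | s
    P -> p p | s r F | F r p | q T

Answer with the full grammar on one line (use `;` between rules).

E -> p r | P s; T -> r q | F | E s | s p T'; F -> p q | E q | s; P -> p p | s r F | F r p | q T; T' -> q | ε

T has alternatives sharing prefix 's p': factor to T → s p T' with T' → q | ε.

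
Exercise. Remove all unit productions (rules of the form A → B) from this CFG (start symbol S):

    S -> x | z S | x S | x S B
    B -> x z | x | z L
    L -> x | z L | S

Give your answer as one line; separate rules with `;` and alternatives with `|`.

S -> x | z S | x S | x S B; B -> x z | x | z L; L -> x | z L | z S | x S | x S B

Unit pairs: L ⇒* {S}.
For every A with A ⇒* B via unit rules, add B's non-unit alternatives to A; then delete every rule of the form X → Y.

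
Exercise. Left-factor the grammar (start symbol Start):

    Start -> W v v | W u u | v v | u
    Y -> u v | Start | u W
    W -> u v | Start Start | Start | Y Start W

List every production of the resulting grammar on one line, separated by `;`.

Start -> v v | u | W Start1; Y -> Start | u Y1; W -> u v | Y Start W | Start W1; Start1 -> v v | u u; Y1 -> v | W; W1 -> Start | eps

Start has alternatives sharing prefix 'W': factor to Start → W Start1 with Start1 → v v | u u.
Y has alternatives sharing prefix 'u': factor to Y → u Y1 with Y1 → v | W.
W has alternatives sharing prefix 'Start': factor to W → Start W1 with W1 → Start | ε.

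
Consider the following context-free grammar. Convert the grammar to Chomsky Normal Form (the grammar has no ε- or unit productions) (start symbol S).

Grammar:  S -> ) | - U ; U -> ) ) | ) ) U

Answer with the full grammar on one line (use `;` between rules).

Introduce a nonterminal for each terminal appearing in a rule of length ≥ 2: X1 → -, X2 → ).
Binarize each right-hand side of length ≥ 3 by chaining fresh nonterminals (Y1, Y2, …): affected rules were U → X2 X2 U.

S -> ) | X1 U; U -> X2 X2 | X2 Y1; X1 -> -; X2 -> ); Y1 -> X2 U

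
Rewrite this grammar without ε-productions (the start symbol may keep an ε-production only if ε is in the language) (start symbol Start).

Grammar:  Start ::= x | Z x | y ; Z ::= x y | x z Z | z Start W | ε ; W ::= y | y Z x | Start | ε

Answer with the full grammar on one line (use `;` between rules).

Start ::= x | Z x | y; Z ::= x y | x z Z | x z | z Start W | z Start; W ::= y | y Z x | y x | Start

Nullable set = {W, Z}.
ε ∉ L(G), so no ε-production is kept.
For each production, add variants omitting each subset of nullable occurrences: Z → x z Z gives x z Z | x z. Z → z Start W gives z Start W | z Start. W → y Z x gives y Z x | y x.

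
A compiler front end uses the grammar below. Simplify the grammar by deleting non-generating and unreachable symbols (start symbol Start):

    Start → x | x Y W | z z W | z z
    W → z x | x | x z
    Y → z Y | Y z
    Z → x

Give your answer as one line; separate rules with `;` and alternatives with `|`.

Generating nonterminals: {Start, W, Z}.
Reachable from Start after that: {Start, W}.
Removed useless symbols: {Y, Z} and every production mentioning them.

Start → x | z z W | z z; W → z x | x | x z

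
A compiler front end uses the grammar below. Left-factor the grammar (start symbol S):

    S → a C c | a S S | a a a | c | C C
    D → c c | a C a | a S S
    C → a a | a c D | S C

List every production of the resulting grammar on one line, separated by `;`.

S → c | C C | a S'; D → c c | a D'; C → S C | a C'; S' → C c | S S | a a; D' → C a | S S; C' → a | c D

S has alternatives sharing prefix 'a': factor to S → a S' with S' → C c | S S | a a.
D has alternatives sharing prefix 'a': factor to D → a D' with D' → C a | S S.
C has alternatives sharing prefix 'a': factor to C → a C' with C' → a | c D.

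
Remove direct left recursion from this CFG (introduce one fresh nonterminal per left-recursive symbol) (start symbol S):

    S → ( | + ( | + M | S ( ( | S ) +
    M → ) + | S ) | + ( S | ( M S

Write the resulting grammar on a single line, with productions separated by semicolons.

S → ( S' | + ( S' | + M S'; M → ) + | S ) | + ( S | ( M S; S' → ( ( S' | ) + S' | ε

S is directly left-recursive.
For S: α = {( (, ) +}, β = {(, + (, + M}. Rewrite as S → β S' and S' → α S' | ε.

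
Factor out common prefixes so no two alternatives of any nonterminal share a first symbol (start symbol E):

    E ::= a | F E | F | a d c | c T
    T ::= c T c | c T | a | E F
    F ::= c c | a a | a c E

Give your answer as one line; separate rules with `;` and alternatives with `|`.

E has alternatives sharing prefix 'a': factor to E → a E' with E' → ε | d c.
E has alternatives sharing prefix 'F': factor to E → F E'' with E'' → E | ε.
T has alternatives sharing prefix 'c T': factor to T → c T T' with T' → c | ε.
F has alternatives sharing prefix 'a': factor to F → a F' with F' → a | c E.

E ::= c T | a E' | F E''; T ::= a | E F | c T T'; F ::= c c | a F'; E' ::= ε | d c; E'' ::= E | ε; T' ::= c | ε; F' ::= a | c E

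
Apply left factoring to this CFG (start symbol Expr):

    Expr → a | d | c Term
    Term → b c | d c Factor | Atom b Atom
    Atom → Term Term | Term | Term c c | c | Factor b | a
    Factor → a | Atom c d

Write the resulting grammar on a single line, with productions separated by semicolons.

Atom has alternatives sharing prefix 'Term': factor to Atom → Term Atom1 with Atom1 → Term | ε | c c.

Expr → a | d | c Term; Term → b c | d c Factor | Atom b Atom; Atom → c | Factor b | a | Term Atom1; Factor → a | Atom c d; Atom1 → Term | ε | c c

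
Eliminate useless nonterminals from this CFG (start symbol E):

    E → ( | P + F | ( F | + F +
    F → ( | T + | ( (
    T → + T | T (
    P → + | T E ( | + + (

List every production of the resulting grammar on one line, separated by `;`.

Generating nonterminals: {E, F, P}.
Reachable from E after that: {E, F, P}.
Removed useless symbols: {T} and every production mentioning them.

E → ( | P + F | ( F | + F +; F → ( | ( (; P → + | + + (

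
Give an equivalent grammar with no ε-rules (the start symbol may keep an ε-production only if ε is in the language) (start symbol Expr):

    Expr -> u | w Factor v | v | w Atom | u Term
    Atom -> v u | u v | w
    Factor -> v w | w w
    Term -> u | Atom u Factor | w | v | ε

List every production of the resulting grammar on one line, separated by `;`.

The nullable symbols are {Term}.
ε ∉ L(G), so no ε-production is kept.

Expr -> u | w Factor v | v | w Atom | u Term; Atom -> v u | u v | w; Factor -> v w | w w; Term -> u | Atom u Factor | w | v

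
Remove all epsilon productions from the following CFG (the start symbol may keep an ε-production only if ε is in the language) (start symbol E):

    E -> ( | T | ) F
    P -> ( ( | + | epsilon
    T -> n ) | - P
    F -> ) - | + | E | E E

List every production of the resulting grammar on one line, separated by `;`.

The nullable symbols are {P}.
ε ∉ L(G), so no ε-production is kept.
Add the nullable-subset variants: T → - P gives - P | -.

E -> ( | T | ) F; P -> ( ( | +; T -> n ) | - P | -; F -> ) - | + | E | E E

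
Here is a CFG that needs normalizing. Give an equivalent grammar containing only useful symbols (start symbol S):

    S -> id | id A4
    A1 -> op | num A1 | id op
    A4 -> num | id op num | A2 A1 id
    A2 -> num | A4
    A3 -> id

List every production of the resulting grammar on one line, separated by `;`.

S -> id | id A4; A1 -> op | num A1 | id op; A4 -> num | id op num | A2 A1 id; A2 -> num | A4

Generating nonterminals: {A1, A2, A3, A4, S}.
Reachable from S after that: {A1, A2, A4, S}.
Removed useless symbols: {A3} and every production mentioning them.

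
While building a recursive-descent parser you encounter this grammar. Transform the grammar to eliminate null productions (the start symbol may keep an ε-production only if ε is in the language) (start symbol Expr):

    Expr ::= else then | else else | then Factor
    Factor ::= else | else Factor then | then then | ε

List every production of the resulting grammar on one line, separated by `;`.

Expr ::= else then | else else | then Factor | then; Factor ::= else | else Factor then | else then | then then

Nullable set = {Factor}.
ε ∉ L(G), so no ε-production is kept.
For each production, add variants omitting each subset of nullable occurrences: Expr → then Factor gives then Factor | then. Factor → else Factor then gives else Factor then | else then.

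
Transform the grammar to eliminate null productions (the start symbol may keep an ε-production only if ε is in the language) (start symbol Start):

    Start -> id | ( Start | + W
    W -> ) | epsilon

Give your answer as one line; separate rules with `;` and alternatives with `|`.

Start -> id | ( Start | + W | +; W -> )

The nullable symbols are {W}.
ε ∉ L(G), so no ε-production is kept.
For each production, add variants omitting each subset of nullable occurrences: Start → + W gives + W | +.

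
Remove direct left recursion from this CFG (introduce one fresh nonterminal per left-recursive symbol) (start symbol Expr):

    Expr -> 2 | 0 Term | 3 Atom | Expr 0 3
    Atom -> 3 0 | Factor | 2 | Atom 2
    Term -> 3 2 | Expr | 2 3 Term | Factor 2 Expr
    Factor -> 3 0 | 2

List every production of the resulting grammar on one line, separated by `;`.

Left recursion appears on Expr, Atom.
For Expr: α = {0 3}, β = {2, 0 Term, 3 Atom}. Rewrite as Expr → β Expr1 and Expr1 → α Expr1 | ε.
For Atom: α = {2}, β = {3 0, Factor, 2}. Rewrite as Atom → β Atom1 and Atom1 → α Atom1 | ε.

Expr -> 2 Expr1 | 0 Term Expr1 | 3 Atom Expr1; Atom -> 3 0 Atom1 | Factor Atom1 | 2 Atom1; Term -> 3 2 | Expr | 2 3 Term | Factor 2 Expr; Factor -> 3 0 | 2; Expr1 -> 0 3 Expr1 | ε; Atom1 -> 2 Atom1 | ε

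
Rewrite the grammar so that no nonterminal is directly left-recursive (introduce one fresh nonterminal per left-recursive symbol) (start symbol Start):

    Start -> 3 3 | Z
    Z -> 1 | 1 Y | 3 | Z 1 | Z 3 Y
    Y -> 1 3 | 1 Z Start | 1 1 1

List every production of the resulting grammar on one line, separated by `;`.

Left recursion appears on Z.
For Z: α = {1, 3 Y}, β = {1, 1 Y, 3}. Rewrite as Z → β Z1 and Z1 → α Z1 | ε.

Start -> 3 3 | Z; Z -> 1 Z1 | 1 Y Z1 | 3 Z1; Y -> 1 3 | 1 Z Start | 1 1 1; Z1 -> 1 Z1 | 3 Y Z1 | ε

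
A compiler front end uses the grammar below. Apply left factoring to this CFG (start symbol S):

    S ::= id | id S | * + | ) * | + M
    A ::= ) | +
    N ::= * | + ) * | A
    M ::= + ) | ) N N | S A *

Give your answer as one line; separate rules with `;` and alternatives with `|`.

S has alternatives sharing prefix 'id': factor to S → id S' with S' → ε | S.

S ::= * + | ) * | + M | id S'; A ::= ) | +; N ::= * | + ) * | A; M ::= + ) | ) N N | S A *; S' ::= ε | S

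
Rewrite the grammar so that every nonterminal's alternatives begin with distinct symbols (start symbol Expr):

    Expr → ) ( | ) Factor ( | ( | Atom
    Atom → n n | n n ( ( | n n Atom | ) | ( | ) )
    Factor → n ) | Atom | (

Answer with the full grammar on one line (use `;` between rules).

Expr → ( | Atom | ) Expr1; Atom → ( | n n Atom1 | ) Atom2; Factor → n ) | Atom | (; Expr1 → ( | Factor (; Atom1 → ε | ( ( | Atom; Atom2 → ε | )

Expr has alternatives sharing prefix ')': factor to Expr → ) Expr1 with Expr1 → ( | Factor (.
Atom has alternatives sharing prefix 'n n': factor to Atom → n n Atom1 with Atom1 → ε | ( ( | Atom.
Atom has alternatives sharing prefix ')': factor to Atom → ) Atom2 with Atom2 → ε | ).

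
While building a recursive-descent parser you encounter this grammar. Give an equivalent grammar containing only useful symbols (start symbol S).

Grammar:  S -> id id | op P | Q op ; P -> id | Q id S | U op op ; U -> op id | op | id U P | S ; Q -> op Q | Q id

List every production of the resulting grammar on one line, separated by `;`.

Generating nonterminals: {P, S, U}.
Reachable from S after that: {P, S, U}.
Removed useless symbols: {Q} and every production mentioning them.

S -> id id | op P; P -> id | U op op; U -> op id | op | id U P | S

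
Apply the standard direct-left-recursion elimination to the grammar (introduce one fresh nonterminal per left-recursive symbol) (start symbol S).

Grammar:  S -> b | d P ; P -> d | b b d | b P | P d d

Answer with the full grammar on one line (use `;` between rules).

S -> b | d P; P -> d P' | b b d P' | b P P'; P' -> d d P' | ε

Directly left-recursive nonterminal: P.
For P: α = {d d}, β = {d, b b d, b P}. Rewrite as P → β P' and P' → α P' | ε.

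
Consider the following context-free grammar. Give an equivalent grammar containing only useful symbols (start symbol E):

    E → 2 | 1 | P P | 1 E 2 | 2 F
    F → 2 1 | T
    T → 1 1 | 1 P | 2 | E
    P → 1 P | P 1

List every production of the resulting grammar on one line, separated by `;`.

Generating nonterminals: {E, F, T}.
Reachable from E after that: {E, F, T}.
Removed useless symbols: {P} and every production mentioning them.

E → 2 | 1 | 1 E 2 | 2 F; F → 2 1 | T; T → 1 1 | 2 | E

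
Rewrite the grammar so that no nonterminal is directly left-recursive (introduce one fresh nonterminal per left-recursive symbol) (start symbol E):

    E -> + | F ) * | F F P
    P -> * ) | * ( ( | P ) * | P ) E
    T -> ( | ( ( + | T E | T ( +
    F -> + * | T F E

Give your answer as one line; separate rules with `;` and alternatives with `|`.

E -> + | F ) * | F F P; P -> * ) P' | * ( ( P'; T -> ( T' | ( ( + T'; F -> + * | T F E; P' -> ) * P' | ) E P' | ε; T' -> E T' | ( + T' | ε

Left recursion appears on P, T.
For P: α = {) *, ) E}, β = {* ), * ( (}. Rewrite as P → β P' and P' → α P' | ε.
For T: α = {E, ( +}, β = {(, ( ( +}. Rewrite as T → β T' and T' → α T' | ε.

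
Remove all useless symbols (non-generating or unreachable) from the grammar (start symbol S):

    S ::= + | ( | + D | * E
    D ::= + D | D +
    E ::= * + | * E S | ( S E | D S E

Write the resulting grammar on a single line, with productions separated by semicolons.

S ::= + | ( | * E; E ::= * + | * E S | ( S E

Generating nonterminals: {E, S}.
Reachable from S after that: {E, S}.
Removed useless symbols: {D} and every production mentioning them.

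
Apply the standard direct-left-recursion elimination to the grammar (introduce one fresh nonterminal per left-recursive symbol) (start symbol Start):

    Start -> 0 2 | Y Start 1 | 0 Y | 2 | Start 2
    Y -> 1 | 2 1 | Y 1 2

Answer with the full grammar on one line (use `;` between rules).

Start -> 0 2 Start1 | Y Start 1 Start1 | 0 Y Start1 | 2 Start1; Y -> 1 Y1 | 2 1 Y1; Start1 -> 2 Start1 | ε; Y1 -> 1 2 Y1 | ε

Left recursion appears on Start, Y.
For Start: α = {2}, β = {0 2, Y Start 1, 0 Y, 2}. Rewrite as Start → β Start1 and Start1 → α Start1 | ε.
For Y: α = {1 2}, β = {1, 2 1}. Rewrite as Y → β Y1 and Y1 → α Y1 | ε.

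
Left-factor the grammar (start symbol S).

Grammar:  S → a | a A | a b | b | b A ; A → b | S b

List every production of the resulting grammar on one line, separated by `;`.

S → a S' | b S''; A → b | S b; S' → ε | A | b; S'' → ε | A

S has alternatives sharing prefix 'a': factor to S → a S' with S' → ε | A | b.
S has alternatives sharing prefix 'b': factor to S → b S'' with S'' → ε | A.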